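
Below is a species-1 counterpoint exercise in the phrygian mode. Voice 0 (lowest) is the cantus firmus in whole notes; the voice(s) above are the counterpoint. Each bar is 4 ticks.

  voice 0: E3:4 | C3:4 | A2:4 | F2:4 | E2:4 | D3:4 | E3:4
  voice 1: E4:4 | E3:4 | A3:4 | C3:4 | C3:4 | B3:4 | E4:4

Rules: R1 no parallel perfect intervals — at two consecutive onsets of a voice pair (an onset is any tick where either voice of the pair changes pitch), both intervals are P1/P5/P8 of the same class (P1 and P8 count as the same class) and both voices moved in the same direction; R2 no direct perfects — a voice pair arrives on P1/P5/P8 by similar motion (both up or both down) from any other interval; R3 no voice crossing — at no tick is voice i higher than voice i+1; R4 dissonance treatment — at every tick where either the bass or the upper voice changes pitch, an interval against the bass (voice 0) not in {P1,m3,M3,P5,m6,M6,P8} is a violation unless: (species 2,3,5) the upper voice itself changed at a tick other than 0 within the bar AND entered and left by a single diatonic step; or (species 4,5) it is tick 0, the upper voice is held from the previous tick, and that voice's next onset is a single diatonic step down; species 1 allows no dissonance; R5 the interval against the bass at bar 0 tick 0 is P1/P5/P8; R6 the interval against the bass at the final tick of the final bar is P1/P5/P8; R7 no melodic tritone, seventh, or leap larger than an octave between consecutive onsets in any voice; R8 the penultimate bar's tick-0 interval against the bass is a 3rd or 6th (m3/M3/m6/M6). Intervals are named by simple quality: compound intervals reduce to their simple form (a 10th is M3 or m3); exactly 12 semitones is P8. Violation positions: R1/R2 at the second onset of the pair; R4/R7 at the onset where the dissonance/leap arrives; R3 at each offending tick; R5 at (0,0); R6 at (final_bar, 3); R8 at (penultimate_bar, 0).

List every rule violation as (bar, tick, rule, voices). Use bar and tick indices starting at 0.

(3, 0, R2, (0, 1))
(5, 0, R7, (0,))
(5, 0, R7, (1,))
(6, 0, R2, (0, 1))

bar 0: v0=E3 v1=E4 downbeat P8
bar 1: v0=C3 v1=E3 downbeat M3
bar 2: v0=A2 v1=A3 downbeat P8
bar 3: v0=F2 v1=C3 downbeat P5
bar 4: v0=E2 v1=C3 downbeat m6
bar 5: v0=D3 v1=B3 downbeat M6
bar 6: v0=E3 v1=E4 downbeat P8
  -> R2 @ bar 3 tick 0 v(0, 1): A2/A3 P8 -> F2/C3 P5 similar
  -> R7 @ bar 5 tick 0 v(0,): E2->D3 leap 10st
  -> R7 @ bar 5 tick 0 v(1,): C3->B3 leap 11st
  -> R2 @ bar 6 tick 0 v(0, 1): D3/B3 M6 -> E3/E4 P8 similar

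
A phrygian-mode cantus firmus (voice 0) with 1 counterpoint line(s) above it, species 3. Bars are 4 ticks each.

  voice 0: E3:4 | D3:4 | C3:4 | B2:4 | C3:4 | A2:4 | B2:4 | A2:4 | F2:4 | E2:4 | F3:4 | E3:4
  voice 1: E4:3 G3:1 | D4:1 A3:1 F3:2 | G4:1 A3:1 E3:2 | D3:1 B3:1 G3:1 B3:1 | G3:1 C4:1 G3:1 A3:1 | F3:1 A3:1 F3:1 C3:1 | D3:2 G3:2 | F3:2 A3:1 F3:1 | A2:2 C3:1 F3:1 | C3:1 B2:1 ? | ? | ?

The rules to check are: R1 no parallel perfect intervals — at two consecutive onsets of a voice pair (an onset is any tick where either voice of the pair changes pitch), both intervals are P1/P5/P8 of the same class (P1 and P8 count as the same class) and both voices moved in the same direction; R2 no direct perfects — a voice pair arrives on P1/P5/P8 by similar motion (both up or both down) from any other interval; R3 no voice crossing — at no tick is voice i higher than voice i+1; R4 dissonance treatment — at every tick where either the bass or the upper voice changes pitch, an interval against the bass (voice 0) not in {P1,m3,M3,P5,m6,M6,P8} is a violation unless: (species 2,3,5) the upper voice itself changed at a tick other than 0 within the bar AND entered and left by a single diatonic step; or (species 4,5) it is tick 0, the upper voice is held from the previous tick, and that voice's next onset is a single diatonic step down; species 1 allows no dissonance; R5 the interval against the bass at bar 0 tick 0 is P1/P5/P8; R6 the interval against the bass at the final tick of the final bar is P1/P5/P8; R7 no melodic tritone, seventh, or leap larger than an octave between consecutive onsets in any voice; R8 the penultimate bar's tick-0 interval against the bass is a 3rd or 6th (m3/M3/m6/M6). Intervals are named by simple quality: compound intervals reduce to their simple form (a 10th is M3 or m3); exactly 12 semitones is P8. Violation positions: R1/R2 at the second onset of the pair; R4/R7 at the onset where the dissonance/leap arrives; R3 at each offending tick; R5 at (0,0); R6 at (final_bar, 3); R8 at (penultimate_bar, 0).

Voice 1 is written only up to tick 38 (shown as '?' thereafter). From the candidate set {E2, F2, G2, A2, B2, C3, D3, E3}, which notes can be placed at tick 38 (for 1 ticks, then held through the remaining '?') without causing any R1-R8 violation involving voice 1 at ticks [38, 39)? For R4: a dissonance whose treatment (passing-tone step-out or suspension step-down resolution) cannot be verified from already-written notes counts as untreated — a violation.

E2: legal
F2: violates R4,R7
G2: legal
A2: violates R4
B2: legal
C3: legal
D3: violates R4
E3: legal

{B2, C3, E2, E3, G2}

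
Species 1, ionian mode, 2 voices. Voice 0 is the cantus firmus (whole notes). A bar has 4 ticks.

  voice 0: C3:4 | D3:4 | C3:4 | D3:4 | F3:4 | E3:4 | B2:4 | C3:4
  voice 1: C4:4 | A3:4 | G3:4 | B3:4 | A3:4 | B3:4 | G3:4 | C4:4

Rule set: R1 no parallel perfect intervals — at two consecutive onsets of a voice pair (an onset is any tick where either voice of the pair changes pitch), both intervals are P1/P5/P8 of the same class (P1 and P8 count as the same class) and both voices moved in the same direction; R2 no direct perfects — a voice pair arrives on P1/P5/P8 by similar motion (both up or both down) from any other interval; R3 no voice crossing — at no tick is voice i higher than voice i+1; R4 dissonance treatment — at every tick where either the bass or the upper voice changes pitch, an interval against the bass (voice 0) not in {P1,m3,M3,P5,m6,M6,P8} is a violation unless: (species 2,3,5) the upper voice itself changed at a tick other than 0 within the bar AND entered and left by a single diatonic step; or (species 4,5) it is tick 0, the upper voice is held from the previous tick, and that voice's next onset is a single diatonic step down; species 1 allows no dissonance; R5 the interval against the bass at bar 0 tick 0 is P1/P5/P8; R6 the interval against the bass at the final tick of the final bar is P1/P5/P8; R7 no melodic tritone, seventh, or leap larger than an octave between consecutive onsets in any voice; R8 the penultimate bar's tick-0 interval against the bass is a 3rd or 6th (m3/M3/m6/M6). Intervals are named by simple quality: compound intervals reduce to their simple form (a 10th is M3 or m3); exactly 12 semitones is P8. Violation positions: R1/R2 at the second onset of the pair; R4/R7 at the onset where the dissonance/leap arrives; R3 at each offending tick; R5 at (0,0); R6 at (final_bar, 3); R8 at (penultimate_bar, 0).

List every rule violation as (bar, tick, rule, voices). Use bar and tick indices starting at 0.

(2, 0, R1, (0, 1))
(7, 0, R2, (0, 1))

bar 0: v0=C3 v1=C4 downbeat P8
bar 1: v0=D3 v1=A3 downbeat P5
bar 2: v0=C3 v1=G3 downbeat P5
bar 3: v0=D3 v1=B3 downbeat M6
bar 4: v0=F3 v1=A3 downbeat M3
bar 5: v0=E3 v1=B3 downbeat P5
bar 6: v0=B2 v1=G3 downbeat m6
bar 7: v0=C3 v1=C4 downbeat P8
  -> R1 @ bar 2 tick 0 v(0, 1): D3/A3 P5 -> C3/G3 P5 similar
  -> R2 @ bar 7 tick 0 v(0, 1): B2/G3 m6 -> C3/C4 P8 similar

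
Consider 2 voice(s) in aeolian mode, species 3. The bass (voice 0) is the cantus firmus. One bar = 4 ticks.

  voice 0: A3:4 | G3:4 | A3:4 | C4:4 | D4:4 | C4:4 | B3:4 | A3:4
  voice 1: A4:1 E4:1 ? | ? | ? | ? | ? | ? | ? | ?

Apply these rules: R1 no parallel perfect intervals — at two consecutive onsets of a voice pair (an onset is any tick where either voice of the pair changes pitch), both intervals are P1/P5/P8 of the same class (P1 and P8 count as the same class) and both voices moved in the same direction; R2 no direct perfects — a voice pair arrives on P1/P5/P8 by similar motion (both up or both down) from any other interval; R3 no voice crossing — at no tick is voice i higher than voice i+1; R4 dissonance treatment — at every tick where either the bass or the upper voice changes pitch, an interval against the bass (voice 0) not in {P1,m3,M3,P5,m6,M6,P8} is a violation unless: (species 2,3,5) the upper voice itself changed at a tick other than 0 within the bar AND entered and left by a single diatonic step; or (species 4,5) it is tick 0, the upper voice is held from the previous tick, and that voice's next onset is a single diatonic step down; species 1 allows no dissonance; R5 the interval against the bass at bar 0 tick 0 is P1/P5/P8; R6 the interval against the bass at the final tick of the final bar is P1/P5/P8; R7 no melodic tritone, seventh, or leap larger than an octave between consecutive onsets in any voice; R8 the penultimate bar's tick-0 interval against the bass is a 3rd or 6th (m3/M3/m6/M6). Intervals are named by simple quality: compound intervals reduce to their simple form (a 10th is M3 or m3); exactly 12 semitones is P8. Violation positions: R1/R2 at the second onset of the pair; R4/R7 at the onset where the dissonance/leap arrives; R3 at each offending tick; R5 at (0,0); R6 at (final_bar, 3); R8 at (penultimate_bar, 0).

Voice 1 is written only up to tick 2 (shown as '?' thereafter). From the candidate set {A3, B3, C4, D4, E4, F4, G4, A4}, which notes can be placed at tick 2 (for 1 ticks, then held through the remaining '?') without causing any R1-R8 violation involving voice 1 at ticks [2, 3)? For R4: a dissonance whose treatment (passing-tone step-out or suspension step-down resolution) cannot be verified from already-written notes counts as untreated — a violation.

{A3, A4, C4, E4, F4}

A3: legal
B3: violates R4
C4: legal
D4: violates R4
E4: legal
F4: legal
G4: violates R4
A4: legal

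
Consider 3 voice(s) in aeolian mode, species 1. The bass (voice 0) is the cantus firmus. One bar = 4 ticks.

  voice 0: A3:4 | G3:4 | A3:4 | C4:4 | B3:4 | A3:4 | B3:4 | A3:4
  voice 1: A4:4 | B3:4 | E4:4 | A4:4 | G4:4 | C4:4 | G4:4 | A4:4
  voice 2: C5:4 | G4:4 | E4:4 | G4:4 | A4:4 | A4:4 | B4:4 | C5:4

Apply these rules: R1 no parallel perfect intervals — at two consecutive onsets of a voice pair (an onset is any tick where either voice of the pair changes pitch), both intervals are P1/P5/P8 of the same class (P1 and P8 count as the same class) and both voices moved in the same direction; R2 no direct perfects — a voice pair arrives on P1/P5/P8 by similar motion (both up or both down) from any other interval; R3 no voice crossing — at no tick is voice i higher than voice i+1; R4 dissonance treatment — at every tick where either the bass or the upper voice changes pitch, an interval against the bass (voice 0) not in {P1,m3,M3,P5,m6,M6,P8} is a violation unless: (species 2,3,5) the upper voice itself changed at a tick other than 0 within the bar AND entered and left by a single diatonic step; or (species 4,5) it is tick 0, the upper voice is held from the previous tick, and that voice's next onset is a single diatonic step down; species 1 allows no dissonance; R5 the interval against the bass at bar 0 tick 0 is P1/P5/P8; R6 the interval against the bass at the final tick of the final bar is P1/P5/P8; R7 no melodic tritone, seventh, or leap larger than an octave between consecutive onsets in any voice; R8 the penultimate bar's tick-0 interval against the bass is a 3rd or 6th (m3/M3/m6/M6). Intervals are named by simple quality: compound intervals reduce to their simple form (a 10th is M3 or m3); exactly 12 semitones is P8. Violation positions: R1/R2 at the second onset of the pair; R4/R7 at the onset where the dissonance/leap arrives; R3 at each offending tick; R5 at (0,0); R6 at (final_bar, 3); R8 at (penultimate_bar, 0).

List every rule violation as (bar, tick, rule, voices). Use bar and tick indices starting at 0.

(0, 0, R5, (0, 2))
(1, 0, R2, (0, 2))
(1, 0, R7, (1,))
(2, 0, R2, (0, 1))
(3, 0, R1, (0, 2))
(3, 0, R3, (1, 2))
(3, 1, R3, (1, 2))
(3, 2, R3, (1, 2))
(3, 3, R3, (1, 2))
(4, 0, R4, (0, 2))
(6, 0, R1, (0, 2))
(6, 0, R8, (0, 2))
(7, 3, R6, (0, 2))

bar 0: v0=A3 v1=A4 v2=C5 downbeat m3
bar 1: v0=G3 v1=B3 v2=G4 downbeat P8
bar 2: v0=A3 v1=E4 v2=E4 downbeat P5
bar 3: v0=C4 v1=A4 v2=G4 downbeat P5
bar 4: v0=B3 v1=G4 v2=A4 downbeat m7
bar 5: v0=A3 v1=C4 v2=A4 downbeat P8
bar 6: v0=B3 v1=G4 v2=B4 downbeat P8
bar 7: v0=A3 v1=A4 v2=C5 downbeat m3
  -> R5 @ bar 0 tick 0 v(0, 2): opens on m3
  -> R2 @ bar 1 tick 0 v(0, 2): A3/C5 m3 -> G3/G4 P8 similar
  -> R7 @ bar 1 tick 0 v(1,): A4->B3 leap 10st
  -> R2 @ bar 2 tick 0 v(0, 1): G3/B3 M3 -> A3/E4 P5 similar
  -> R1 @ bar 3 tick 0 v(0, 2): A3/E4 P5 -> C4/G4 P5 similar
  -> R3 @ bar 3 tick 0 v(1, 2): A4 above G4
  -> R3 @ bar 3 tick 1 v(1, 2): A4 above G4
  -> R3 @ bar 3 tick 2 v(1, 2): A4 above G4
  -> R3 @ bar 3 tick 3 v(1, 2): A4 above G4
  -> R4 @ bar 4 tick 0 v(0, 2): B3/A4 m7 untreated
  -> R1 @ bar 6 tick 0 v(0, 2): A3/A4 P8 -> B3/B4 P8 similar
  -> R8 @ bar 6 tick 0 v(0, 2): penult P8 not 3rd/6th
  -> R6 @ bar 7 tick 3 v(0, 2): closes on m3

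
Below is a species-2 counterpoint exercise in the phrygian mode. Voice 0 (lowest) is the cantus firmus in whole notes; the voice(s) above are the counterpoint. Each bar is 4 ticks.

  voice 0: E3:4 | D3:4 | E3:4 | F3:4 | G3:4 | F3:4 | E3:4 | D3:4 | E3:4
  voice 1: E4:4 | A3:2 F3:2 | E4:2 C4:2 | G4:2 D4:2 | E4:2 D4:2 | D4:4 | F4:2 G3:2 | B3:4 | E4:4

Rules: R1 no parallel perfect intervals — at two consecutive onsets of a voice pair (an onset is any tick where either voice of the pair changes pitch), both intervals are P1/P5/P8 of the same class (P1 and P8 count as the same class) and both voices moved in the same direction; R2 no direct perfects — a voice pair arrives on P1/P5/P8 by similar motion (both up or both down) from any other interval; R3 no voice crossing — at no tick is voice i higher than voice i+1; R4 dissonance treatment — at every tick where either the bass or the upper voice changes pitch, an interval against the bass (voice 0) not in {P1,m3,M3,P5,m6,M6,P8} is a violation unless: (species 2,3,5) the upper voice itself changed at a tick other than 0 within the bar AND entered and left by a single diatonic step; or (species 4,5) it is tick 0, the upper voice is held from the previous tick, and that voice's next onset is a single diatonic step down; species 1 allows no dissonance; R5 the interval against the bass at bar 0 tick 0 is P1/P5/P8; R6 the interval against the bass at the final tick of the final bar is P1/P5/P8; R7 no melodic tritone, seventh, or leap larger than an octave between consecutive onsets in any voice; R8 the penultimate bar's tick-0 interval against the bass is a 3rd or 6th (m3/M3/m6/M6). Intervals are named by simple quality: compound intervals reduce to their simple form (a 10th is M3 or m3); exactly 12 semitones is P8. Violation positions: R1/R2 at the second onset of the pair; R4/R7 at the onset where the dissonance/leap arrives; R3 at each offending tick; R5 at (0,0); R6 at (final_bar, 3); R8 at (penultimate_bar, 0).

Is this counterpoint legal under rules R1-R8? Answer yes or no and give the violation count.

No (7 violations)

bar 0: v0=E3 v1=E4 (P8)
bar 1: v0=D3 v1=A3 (P5)
bar 2: v0=E3 v1=E4 (P8)
bar 3: v0=F3 v1=G4 (M2)
bar 4: v0=G3 v1=E4 (M6)
bar 5: v0=F3 v1=D4 (M6)
bar 6: v0=E3 v1=F4 (m2)
bar 7: v0=D3 v1=B3 (M6)
bar 8: v0=E3 v1=E4 (P8)
  R2 @ bar1.0: E3/E4 P8 -> D3/A3 P5 similar
  R2 @ bar2.0: D3/F3 m3 -> E3/E4 P8 similar
  R7 @ bar2.0: F3->E4 leap 11st
  R4 @ bar3.0: F3/G4 M2 untreated
  R4 @ bar6.0: E3/F4 m2 untreated
  R7 @ bar6.2: F4->G3 leap 10st
  R2 @ bar8.0: D3/B3 M6 -> E3/E4 P8 similar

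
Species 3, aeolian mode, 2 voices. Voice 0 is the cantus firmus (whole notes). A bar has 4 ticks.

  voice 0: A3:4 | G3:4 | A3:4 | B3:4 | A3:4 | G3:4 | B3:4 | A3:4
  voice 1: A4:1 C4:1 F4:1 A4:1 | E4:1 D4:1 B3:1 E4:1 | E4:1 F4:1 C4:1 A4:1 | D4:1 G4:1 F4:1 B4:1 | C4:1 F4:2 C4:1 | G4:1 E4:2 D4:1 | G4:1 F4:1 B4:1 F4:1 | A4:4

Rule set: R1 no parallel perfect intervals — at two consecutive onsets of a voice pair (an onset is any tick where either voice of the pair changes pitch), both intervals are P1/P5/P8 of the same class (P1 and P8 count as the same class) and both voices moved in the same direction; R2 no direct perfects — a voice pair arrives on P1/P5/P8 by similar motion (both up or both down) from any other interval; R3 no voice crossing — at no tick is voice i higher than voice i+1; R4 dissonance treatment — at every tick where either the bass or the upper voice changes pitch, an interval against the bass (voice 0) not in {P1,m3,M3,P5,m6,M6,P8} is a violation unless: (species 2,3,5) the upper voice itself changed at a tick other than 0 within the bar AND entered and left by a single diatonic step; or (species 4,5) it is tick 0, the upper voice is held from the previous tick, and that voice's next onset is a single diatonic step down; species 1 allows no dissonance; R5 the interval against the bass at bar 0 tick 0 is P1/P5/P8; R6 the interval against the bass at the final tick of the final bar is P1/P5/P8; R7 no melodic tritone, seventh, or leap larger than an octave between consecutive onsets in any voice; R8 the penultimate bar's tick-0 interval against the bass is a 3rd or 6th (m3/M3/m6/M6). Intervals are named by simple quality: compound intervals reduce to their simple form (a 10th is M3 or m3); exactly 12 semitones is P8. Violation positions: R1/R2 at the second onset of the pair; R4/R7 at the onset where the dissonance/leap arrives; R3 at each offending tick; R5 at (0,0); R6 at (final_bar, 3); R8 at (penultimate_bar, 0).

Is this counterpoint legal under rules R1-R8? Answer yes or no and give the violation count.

bar 0: v0=A3 v1=A4 (P8)
bar 1: v0=G3 v1=E4 (M6)
bar 2: v0=A3 v1=E4 (P5)
bar 3: v0=B3 v1=D4 (m3)
bar 4: v0=A3 v1=C4 (m3)
bar 5: v0=G3 v1=G4 (P8)
bar 6: v0=B3 v1=G4 (m6)
bar 7: v0=A3 v1=A4 (P8)
  R4 @ bar3.2: B3/F4 TT untreated
  R7 @ bar3.3: F4->B4 leap 6st
  R7 @ bar4.0: B4->C4 leap 11st
  R4 @ bar6.1: B3/F4 TT untreated
  R7 @ bar6.2: F4->B4 leap 6st
  R4 @ bar6.3: B3/F4 TT untreated
  R7 @ bar6.3: B4->F4 leap 6st

No (7 violations)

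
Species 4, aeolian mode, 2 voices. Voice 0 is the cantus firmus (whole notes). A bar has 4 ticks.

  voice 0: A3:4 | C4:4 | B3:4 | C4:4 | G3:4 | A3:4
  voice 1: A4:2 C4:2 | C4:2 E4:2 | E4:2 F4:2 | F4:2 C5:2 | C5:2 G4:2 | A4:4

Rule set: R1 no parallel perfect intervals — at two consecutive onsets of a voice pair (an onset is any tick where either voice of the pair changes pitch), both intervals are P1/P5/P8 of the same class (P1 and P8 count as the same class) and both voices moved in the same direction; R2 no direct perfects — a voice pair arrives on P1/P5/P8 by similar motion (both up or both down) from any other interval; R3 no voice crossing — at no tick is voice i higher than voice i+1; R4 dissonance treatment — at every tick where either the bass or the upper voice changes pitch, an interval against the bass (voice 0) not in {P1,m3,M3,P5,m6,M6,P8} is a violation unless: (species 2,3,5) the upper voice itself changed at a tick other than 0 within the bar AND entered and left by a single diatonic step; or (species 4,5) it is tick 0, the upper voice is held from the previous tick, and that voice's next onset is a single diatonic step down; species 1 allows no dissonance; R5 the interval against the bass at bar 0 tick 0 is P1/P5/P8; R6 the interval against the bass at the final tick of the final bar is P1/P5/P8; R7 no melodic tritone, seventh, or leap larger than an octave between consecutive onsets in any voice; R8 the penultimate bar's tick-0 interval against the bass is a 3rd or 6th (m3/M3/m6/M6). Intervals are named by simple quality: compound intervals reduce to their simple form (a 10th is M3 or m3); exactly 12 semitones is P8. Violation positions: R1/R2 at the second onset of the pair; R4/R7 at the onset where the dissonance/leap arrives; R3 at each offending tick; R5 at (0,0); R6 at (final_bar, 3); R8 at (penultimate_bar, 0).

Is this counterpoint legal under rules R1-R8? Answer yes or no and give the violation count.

No (6 violations)

bar 0: v0=A3 v1=A4 (P8)
bar 1: v0=C4 v1=C4 (P1)
bar 2: v0=B3 v1=E4 (P4)
bar 3: v0=C4 v1=F4 (P4)
bar 4: v0=G3 v1=C5 (P4)
bar 5: v0=A3 v1=A4 (P8)
  R4 @ bar2.0: B3/E4 P4 untreated
  R4 @ bar2.2: B3/F4 TT untreated
  R4 @ bar3.0: C4/F4 P4 untreated
  R4 @ bar4.0: G3/C5 P4 untreated
  R8 @ bar4.0: penult P4 not 3rd/6th
  R1 @ bar5.0: G3/G4 P8 -> A3/A4 P8 similar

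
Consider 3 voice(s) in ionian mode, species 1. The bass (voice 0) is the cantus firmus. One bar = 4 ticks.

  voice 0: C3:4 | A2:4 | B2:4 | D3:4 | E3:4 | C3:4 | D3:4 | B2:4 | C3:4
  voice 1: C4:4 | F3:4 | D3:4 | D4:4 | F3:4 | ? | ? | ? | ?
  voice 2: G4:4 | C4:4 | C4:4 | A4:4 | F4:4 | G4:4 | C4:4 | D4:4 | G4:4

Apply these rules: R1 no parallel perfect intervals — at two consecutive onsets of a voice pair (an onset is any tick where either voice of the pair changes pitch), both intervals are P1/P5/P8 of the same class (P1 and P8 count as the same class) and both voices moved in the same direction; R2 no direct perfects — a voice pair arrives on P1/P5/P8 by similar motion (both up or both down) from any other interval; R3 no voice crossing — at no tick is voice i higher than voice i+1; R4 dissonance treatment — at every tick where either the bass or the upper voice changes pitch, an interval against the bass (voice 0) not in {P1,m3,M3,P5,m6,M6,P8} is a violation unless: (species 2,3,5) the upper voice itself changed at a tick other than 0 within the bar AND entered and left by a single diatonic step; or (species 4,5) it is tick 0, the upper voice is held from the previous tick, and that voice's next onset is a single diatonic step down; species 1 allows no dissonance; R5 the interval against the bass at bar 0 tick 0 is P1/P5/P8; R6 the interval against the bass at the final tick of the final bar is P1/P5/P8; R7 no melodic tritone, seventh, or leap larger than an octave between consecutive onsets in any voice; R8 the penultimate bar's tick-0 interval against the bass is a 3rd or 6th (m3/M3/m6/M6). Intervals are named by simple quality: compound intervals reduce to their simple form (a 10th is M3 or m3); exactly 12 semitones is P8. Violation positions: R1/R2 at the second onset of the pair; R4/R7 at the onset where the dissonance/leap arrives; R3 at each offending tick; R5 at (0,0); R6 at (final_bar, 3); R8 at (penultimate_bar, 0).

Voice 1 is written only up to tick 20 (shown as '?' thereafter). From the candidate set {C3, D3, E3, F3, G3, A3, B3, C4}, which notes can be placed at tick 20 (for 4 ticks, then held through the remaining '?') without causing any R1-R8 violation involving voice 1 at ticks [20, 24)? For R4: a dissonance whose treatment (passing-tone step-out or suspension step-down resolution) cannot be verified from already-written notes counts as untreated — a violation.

{A3, E3}

C3: violates R2
D3: violates R4
E3: legal
F3: violates R4
G3: violates R1
A3: legal
B3: violates R4,R7
C4: violates R2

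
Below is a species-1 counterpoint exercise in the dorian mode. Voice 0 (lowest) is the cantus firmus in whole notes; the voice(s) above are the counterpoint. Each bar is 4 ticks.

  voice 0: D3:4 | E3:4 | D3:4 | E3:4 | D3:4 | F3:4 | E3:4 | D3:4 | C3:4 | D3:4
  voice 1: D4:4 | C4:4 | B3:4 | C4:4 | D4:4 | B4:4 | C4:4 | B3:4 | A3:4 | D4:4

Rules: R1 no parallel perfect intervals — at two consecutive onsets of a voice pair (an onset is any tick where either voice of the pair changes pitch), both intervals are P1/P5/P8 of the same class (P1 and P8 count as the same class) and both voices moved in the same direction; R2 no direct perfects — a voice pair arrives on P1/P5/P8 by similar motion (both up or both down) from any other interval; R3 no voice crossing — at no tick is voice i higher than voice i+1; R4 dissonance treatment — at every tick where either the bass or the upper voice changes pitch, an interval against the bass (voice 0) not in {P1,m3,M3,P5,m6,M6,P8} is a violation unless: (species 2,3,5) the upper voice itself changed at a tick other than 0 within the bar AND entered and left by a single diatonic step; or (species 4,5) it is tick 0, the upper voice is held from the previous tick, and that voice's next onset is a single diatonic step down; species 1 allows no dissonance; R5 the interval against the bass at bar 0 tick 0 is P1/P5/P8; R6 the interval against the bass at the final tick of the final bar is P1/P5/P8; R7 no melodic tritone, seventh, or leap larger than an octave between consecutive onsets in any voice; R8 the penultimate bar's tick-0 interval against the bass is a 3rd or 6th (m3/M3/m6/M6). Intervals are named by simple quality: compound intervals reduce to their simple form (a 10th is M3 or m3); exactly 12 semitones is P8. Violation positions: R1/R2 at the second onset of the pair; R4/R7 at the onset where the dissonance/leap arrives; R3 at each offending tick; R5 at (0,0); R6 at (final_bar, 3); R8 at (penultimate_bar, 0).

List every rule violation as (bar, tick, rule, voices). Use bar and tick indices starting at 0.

(5, 0, R4, (0, 1))
(6, 0, R7, (1,))
(9, 0, R2, (0, 1))

bar 0: v0=D3 v1=D4 downbeat P8
bar 1: v0=E3 v1=C4 downbeat m6
bar 2: v0=D3 v1=B3 downbeat M6
bar 3: v0=E3 v1=C4 downbeat m6
bar 4: v0=D3 v1=D4 downbeat P8
bar 5: v0=F3 v1=B4 downbeat TT
bar 6: v0=E3 v1=C4 downbeat m6
bar 7: v0=D3 v1=B3 downbeat M6
bar 8: v0=C3 v1=A3 downbeat M6
bar 9: v0=D3 v1=D4 downbeat P8
  -> R4 @ bar 5 tick 0 v(0, 1): F3/B4 TT untreated
  -> R7 @ bar 6 tick 0 v(1,): B4->C4 leap 11st
  -> R2 @ bar 9 tick 0 v(0, 1): C3/A3 M6 -> D3/D4 P8 similar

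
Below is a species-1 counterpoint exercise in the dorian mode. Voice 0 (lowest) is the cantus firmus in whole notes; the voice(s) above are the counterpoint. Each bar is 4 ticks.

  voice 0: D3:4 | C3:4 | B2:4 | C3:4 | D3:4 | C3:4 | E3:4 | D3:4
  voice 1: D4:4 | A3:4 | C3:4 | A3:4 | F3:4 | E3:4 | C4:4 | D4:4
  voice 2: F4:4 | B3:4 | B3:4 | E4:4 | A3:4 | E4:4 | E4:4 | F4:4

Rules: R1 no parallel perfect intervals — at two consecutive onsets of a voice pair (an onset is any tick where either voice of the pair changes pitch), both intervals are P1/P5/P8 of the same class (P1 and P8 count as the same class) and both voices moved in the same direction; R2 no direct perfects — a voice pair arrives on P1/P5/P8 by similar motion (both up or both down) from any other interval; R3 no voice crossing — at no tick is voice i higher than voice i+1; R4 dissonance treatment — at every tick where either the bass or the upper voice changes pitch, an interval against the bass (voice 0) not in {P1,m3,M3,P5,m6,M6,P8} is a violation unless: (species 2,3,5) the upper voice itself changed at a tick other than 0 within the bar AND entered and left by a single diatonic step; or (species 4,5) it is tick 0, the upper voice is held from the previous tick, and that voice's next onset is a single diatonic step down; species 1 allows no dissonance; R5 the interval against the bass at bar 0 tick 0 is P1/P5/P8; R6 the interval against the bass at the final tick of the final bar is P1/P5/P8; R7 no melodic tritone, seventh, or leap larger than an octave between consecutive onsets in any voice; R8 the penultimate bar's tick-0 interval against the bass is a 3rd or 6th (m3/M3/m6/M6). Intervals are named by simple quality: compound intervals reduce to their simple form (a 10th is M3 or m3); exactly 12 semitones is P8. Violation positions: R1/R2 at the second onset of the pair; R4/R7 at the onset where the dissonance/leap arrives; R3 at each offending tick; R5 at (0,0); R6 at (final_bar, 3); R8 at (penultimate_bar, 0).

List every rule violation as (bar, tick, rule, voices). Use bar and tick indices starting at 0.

(0, 0, R5, (0, 2))
(1, 0, R4, (0, 2))
(1, 0, R7, (2,))
(2, 0, R4, (0, 1))
(3, 0, R2, (1, 2))
(6, 0, R8, (0, 2))
(7, 3, R6, (0, 2))

bar 0: v0=D3 v1=D4 v2=F4 downbeat m3
bar 1: v0=C3 v1=A3 v2=B3 downbeat M7
bar 2: v0=B2 v1=C3 v2=B3 downbeat P8
bar 3: v0=C3 v1=A3 v2=E4 downbeat M3
bar 4: v0=D3 v1=F3 v2=A3 downbeat P5
bar 5: v0=C3 v1=E3 v2=E4 downbeat M3
bar 6: v0=E3 v1=C4 v2=E4 downbeat P8
bar 7: v0=D3 v1=D4 v2=F4 downbeat m3
  -> R5 @ bar 0 tick 0 v(0, 2): opens on m3
  -> R4 @ bar 1 tick 0 v(0, 2): C3/B3 M7 untreated
  -> R7 @ bar 1 tick 0 v(2,): F4->B3 leap 6st
  -> R4 @ bar 2 tick 0 v(0, 1): B2/C3 m2 untreated
  -> R2 @ bar 3 tick 0 v(1, 2): C3/B3 M7 -> A3/E4 P5 similar
  -> R8 @ bar 6 tick 0 v(0, 2): penult P8 not 3rd/6th
  -> R6 @ bar 7 tick 3 v(0, 2): closes on m3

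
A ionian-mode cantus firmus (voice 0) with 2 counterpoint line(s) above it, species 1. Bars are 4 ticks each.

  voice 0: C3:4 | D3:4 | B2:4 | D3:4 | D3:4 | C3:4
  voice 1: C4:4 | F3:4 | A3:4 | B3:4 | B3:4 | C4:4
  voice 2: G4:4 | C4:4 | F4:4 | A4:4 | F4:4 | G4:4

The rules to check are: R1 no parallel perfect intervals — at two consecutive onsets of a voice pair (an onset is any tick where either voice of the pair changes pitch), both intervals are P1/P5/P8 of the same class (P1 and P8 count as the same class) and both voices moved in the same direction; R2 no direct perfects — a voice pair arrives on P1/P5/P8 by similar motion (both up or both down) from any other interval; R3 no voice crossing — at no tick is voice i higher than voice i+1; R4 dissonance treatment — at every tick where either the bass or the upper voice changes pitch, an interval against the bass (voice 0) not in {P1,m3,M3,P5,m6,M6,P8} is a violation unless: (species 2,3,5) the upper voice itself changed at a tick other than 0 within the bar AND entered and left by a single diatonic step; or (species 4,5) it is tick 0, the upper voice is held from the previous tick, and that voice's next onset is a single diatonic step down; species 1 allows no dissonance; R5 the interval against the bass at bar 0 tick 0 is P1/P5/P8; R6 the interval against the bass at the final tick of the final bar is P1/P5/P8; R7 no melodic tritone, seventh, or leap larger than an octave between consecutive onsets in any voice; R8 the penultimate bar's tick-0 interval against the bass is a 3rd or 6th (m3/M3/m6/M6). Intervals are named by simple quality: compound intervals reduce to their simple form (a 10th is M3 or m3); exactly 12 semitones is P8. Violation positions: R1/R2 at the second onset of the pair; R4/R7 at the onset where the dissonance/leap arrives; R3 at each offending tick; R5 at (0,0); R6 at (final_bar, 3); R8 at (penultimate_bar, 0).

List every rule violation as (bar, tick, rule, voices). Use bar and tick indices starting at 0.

bar 0: v0=C3 v1=C4 v2=G4 downbeat P5
bar 1: v0=D3 v1=F3 v2=C4 downbeat m7
bar 2: v0=B2 v1=A3 v2=F4 downbeat TT
bar 3: v0=D3 v1=B3 v2=A4 downbeat P5
bar 4: v0=D3 v1=B3 v2=F4 downbeat m3
bar 5: v0=C3 v1=C4 v2=G4 downbeat P5
  -> R1 @ bar 1 tick 0 v(1, 2): C4/G4 P5 -> F3/C4 P5 similar
  -> R4 @ bar 1 tick 0 v(0, 2): D3/C4 m7 untreated
  -> R4 @ bar 2 tick 0 v(0, 1): B2/A3 m7 untreated
  -> R4 @ bar 2 tick 0 v(0, 2): B2/F4 TT untreated
  -> R2 @ bar 3 tick 0 v(0, 2): B2/F4 TT -> D3/A4 P5 similar
  -> R2 @ bar 5 tick 0 v(1, 2): B3/F4 TT -> C4/G4 P5 similar

(1, 0, R1, (1, 2))
(1, 0, R4, (0, 2))
(2, 0, R4, (0, 1))
(2, 0, R4, (0, 2))
(3, 0, R2, (0, 2))
(5, 0, R2, (1, 2))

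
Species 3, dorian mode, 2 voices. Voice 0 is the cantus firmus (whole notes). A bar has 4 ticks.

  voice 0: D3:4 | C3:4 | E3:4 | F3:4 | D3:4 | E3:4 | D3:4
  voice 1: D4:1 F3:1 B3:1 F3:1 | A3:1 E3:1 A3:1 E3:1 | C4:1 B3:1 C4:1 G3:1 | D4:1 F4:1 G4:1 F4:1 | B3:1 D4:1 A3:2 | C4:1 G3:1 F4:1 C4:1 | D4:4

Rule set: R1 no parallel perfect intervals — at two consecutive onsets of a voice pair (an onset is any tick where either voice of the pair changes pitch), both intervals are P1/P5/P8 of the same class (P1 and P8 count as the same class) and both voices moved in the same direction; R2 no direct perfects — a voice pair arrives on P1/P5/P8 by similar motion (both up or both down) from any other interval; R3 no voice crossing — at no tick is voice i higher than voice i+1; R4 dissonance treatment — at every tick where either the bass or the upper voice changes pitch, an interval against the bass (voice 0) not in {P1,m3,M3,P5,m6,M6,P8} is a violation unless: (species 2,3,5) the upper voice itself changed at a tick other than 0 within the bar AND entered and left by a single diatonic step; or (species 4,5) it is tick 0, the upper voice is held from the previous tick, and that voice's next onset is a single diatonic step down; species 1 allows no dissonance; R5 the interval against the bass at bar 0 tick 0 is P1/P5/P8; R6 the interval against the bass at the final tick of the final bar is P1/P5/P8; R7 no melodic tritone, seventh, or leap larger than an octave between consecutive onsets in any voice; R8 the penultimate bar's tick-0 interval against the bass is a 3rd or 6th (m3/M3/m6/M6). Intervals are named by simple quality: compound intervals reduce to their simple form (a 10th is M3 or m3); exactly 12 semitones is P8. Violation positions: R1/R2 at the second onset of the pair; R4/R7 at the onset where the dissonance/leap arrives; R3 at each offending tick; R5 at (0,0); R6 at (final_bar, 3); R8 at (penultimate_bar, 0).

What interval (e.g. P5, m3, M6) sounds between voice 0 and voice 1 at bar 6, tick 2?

voice 0=D3 voice 1=D4 -> P8

P8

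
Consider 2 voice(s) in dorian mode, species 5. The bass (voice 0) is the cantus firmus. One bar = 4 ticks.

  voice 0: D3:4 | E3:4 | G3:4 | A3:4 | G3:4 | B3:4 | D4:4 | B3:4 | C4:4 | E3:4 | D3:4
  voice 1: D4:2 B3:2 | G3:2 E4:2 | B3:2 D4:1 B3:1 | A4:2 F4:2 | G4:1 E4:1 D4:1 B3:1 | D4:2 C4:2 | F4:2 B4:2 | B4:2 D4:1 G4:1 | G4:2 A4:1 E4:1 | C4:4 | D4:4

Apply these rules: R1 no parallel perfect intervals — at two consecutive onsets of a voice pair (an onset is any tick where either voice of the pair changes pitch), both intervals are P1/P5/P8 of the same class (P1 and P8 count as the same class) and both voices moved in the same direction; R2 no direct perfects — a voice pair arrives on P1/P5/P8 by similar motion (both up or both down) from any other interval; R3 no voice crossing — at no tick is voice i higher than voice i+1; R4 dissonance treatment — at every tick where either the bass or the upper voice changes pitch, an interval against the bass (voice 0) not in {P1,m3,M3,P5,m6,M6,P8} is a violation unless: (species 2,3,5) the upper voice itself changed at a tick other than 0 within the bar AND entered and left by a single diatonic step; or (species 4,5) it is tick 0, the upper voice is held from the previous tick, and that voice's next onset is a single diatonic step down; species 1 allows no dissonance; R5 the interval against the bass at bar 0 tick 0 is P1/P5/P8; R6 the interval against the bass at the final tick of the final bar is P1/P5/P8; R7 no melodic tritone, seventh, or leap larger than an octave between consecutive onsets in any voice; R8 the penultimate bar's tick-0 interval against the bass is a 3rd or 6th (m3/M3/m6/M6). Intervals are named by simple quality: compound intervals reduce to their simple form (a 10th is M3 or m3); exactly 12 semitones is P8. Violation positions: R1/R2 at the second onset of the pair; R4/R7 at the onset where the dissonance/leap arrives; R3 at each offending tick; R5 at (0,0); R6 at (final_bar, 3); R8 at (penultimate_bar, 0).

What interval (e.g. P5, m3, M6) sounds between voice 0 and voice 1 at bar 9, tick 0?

m6

voice 0=E3 voice 1=C4 -> m6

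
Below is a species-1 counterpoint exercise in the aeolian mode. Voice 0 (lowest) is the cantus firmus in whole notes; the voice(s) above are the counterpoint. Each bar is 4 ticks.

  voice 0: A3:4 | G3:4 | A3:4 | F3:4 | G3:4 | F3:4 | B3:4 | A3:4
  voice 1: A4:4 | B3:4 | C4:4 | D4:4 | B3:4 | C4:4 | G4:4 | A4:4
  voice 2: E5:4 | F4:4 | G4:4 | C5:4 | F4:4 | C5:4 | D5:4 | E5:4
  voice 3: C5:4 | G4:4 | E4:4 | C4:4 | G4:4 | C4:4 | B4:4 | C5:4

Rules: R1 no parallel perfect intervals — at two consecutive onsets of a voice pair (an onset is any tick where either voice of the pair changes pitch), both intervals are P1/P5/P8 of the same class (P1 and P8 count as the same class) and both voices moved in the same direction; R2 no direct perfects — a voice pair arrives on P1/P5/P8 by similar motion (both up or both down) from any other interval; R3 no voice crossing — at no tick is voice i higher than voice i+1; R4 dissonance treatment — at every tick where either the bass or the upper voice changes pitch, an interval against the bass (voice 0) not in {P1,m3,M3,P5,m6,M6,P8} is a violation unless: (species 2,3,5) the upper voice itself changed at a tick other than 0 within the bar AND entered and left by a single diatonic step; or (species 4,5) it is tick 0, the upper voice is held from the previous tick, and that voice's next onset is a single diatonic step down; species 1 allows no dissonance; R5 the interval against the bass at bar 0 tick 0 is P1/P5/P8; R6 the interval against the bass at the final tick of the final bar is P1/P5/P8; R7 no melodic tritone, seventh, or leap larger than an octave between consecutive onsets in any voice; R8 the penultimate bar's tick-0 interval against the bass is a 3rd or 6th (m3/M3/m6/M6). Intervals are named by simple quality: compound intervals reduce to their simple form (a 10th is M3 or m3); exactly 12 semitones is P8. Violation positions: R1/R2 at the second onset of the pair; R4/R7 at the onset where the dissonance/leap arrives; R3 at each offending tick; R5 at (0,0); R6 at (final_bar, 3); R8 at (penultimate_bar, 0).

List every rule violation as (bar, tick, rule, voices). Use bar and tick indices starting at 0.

(0, 0, R3, (2, 3))
(0, 0, R5, (0, 3))
(0, 1, R3, (2, 3))
(0, 2, R3, (2, 3))
(0, 3, R3, (2, 3))
(1, 0, R2, (0, 3))
(1, 0, R4, (0, 2))
(1, 0, R7, (1,))
(1, 0, R7, (2,))
(2, 0, R2, (1, 2))
(2, 0, R3, (2, 3))
(2, 0, R4, (0, 2))
(2, 1, R3, (2, 3))
(2, 2, R3, (2, 3))
(2, 3, R3, (2, 3))
(3, 0, R1, (0, 3))
(3, 0, R3, (2, 3))
(3, 1, R3, (2, 3))
(3, 2, R3, (2, 3))
(3, 3, R3, (2, 3))
(4, 0, R2, (0, 3))
(4, 0, R4, (0, 2))
(5, 0, R2, (0, 3))
(5, 0, R2, (1, 2))
(5, 0, R3, (2, 3))
(5, 1, R3, (2, 3))
(5, 2, R3, (2, 3))
(5, 3, R3, (2, 3))
(6, 0, R2, (0, 3))
(6, 0, R2, (1, 2))
(6, 0, R3, (2, 3))
(6, 0, R7, (0,))
(6, 0, R7, (3,))
(6, 0, R8, (0, 3))
(6, 1, R3, (2, 3))
(6, 2, R3, (2, 3))
(6, 3, R3, (2, 3))
(7, 0, R1, (1, 2))
(7, 0, R3, (2, 3))
(7, 1, R3, (2, 3))
(7, 2, R3, (2, 3))
(7, 3, R3, (2, 3))
(7, 3, R6, (0, 3))

bar 0: v0=A3 v1=A4 v2=E5 v3=C5 downbeat m3
bar 1: v0=G3 v1=B3 v2=F4 v3=G4 downbeat P8
bar 2: v0=A3 v1=C4 v2=G4 v3=E4 downbeat P5
bar 3: v0=F3 v1=D4 v2=C5 v3=C4 downbeat P5
bar 4: v0=G3 v1=B3 v2=F4 v3=G4 downbeat P8
bar 5: v0=F3 v1=C4 v2=C5 v3=C4 downbeat P5
bar 6: v0=B3 v1=G4 v2=D5 v3=B4 downbeat P8
bar 7: v0=A3 v1=A4 v2=E5 v3=C5 downbeat m3
  -> R3 @ bar 0 tick 0 v(2, 3): E5 above C5
  -> R5 @ bar 0 tick 0 v(0, 3): opens on m3
  -> R3 @ bar 0 tick 1 v(2, 3): E5 above C5
  -> R3 @ bar 0 tick 2 v(2, 3): E5 above C5
  -> R3 @ bar 0 tick 3 v(2, 3): E5 above C5
  -> R2 @ bar 1 tick 0 v(0, 3): A3/C5 m3 -> G3/G4 P8 similar
  -> R4 @ bar 1 tick 0 v(0, 2): G3/F4 m7 untreated
  -> R7 @ bar 1 tick 0 v(1,): A4->B3 leap 10st
  -> R7 @ bar 1 tick 0 v(2,): E5->F4 leap 11st
  -> R2 @ bar 2 tick 0 v(1, 2): B3/F4 TT -> C4/G4 P5 similar
  -> R3 @ bar 2 tick 0 v(2, 3): G4 above E4
  -> R4 @ bar 2 tick 0 v(0, 2): A3/G4 m7 untreated
  -> R3 @ bar 2 tick 1 v(2, 3): G4 above E4
  -> R3 @ bar 2 tick 2 v(2, 3): G4 above E4
  -> R3 @ bar 2 tick 3 v(2, 3): G4 above E4
  -> R1 @ bar 3 tick 0 v(0, 3): A3/E4 P5 -> F3/C4 P5 similar
  -> R3 @ bar 3 tick 0 v(2, 3): C5 above C4
  -> R3 @ bar 3 tick 1 v(2, 3): C5 above C4
  -> R3 @ bar 3 tick 2 v(2, 3): C5 above C4
  -> R3 @ bar 3 tick 3 v(2, 3): C5 above C4
  -> R2 @ bar 4 tick 0 v(0, 3): F3/C4 P5 -> G3/G4 P8 similar
  -> R4 @ bar 4 tick 0 v(0, 2): G3/F4 m7 untreated
  -> R2 @ bar 5 tick 0 v(0, 3): G3/G4 P8 -> F3/C4 P5 similar
  -> R2 @ bar 5 tick 0 v(1, 2): B3/F4 TT -> C4/C5 P8 similar
  -> R3 @ bar 5 tick 0 v(2, 3): C5 above C4
  -> R3 @ bar 5 tick 1 v(2, 3): C5 above C4
  -> R3 @ bar 5 tick 2 v(2, 3): C5 above C4
  -> R3 @ bar 5 tick 3 v(2, 3): C5 above C4
  -> R2 @ bar 6 tick 0 v(0, 3): F3/C4 P5 -> B3/B4 P8 similar
  -> R2 @ bar 6 tick 0 v(1, 2): C4/C5 P8 -> G4/D5 P5 similar
  -> R3 @ bar 6 tick 0 v(2, 3): D5 above B4
  -> R7 @ bar 6 tick 0 v(0,): F3->B3 leap 6st
  -> R7 @ bar 6 tick 0 v(3,): C4->B4 leap 11st
  -> R8 @ bar 6 tick 0 v(0, 3): penult P8 not 3rd/6th
  -> R3 @ bar 6 tick 1 v(2, 3): D5 above B4
  -> R3 @ bar 6 tick 2 v(2, 3): D5 above B4
  -> R3 @ bar 6 tick 3 v(2, 3): D5 above B4
  -> R1 @ bar 7 tick 0 v(1, 2): G4/D5 P5 -> A4/E5 P5 similar
  -> R3 @ bar 7 tick 0 v(2, 3): E5 above C5
  -> R3 @ bar 7 tick 1 v(2, 3): E5 above C5
  -> R3 @ bar 7 tick 2 v(2, 3): E5 above C5
  -> R3 @ bar 7 tick 3 v(2, 3): E5 above C5
  -> R6 @ bar 7 tick 3 v(0, 3): closes on m3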